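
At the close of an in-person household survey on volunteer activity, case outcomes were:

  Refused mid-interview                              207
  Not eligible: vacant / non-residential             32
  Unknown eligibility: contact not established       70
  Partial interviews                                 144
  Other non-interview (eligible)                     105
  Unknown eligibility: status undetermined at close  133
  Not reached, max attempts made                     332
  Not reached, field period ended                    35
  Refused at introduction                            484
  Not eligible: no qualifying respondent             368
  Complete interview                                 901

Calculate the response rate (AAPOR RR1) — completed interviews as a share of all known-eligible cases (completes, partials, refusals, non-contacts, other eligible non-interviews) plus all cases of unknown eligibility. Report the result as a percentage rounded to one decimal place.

37.4%

Refusals = 484 + 207 = 691
Non-contacts = 35 + 332 = 367
Unknown if eligible = 70 + 133 = 203
Not eligible = 368 + 32 = 400
Num: 901
Denom: 901 + 144 + 691 + 367 + 105 + 203 = 2411
RR1 = 901 / 2411 = 0.3737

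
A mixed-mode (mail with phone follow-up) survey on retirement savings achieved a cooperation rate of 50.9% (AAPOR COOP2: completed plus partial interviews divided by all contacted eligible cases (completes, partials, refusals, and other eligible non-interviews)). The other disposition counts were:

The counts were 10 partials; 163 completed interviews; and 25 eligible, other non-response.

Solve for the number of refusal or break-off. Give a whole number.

Top: 163 + 10 = 173
COOP2 = 173 / D = 0.509
D = 173 / 0.509 = 339.9
Remaining denominator categories sum to 198
refusal or break-off = 339.9 − 198 ≈ 142

142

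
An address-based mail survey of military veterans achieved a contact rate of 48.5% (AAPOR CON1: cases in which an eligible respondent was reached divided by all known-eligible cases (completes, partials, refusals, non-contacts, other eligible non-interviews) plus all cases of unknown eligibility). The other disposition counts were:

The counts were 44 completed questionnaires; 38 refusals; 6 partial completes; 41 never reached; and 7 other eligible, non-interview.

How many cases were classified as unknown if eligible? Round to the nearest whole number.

Num: 44 + 6 + 38 + 7 = 95
CON1 = 95 / D = 0.485
D = 95 / 0.485 = 195.9
Other denominator terms total 136
unknown if eligible = 195.9 − 136 ≈ 60

60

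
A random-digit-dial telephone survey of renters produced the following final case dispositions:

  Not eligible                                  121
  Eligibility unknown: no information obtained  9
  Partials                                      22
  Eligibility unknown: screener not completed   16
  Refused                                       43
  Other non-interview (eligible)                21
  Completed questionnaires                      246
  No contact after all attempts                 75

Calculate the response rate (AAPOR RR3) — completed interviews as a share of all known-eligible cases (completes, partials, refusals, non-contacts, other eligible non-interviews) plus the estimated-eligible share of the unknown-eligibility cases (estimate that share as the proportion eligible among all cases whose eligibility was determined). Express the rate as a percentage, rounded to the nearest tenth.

Undetermined eligibility = 16 + 9 = 25
Num → 246
Determined eligible → 246 + 22 + 43 + 75 + 21 = 407
e = 407 / (407 + 121) = 407 / 528 = 0.7708
Eligible share of unknowns → 0.7708 × 25 = 19.27
Base → 407 + 19.27 = 426.27
RR3 = 246 / 426.27 = 0.5771

57.7%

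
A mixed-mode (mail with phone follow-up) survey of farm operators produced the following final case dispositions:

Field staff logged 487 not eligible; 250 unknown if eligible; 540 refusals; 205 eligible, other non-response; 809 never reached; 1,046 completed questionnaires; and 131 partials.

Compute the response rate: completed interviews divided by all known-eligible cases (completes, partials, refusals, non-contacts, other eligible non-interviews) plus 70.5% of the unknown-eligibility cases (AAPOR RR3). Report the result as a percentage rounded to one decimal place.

36.0%

Top = 1046
Eligible (known) = 1046 + 131 + 540 + 809 + 205 = 2731
Eligible share of unknowns = 0.7050 × 250 = 176.25
Denominator = 2731 + 176.25 = 2907.25
RR3 = 1046 / 2907.25 = 0.3598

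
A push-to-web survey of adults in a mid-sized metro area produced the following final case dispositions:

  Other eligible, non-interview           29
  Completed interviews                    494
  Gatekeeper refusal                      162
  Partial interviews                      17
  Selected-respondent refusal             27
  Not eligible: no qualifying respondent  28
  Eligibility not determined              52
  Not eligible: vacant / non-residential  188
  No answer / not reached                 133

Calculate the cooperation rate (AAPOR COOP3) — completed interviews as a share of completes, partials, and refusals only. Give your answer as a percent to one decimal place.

Refusal or break-off = 162 + 27 = 189
Screened out, ineligible = 28 + 188 = 216
Top → 494
Denominator → 494 + 17 + 189 = 700
COOP3 = 494 / 700 = 0.7057

70.6%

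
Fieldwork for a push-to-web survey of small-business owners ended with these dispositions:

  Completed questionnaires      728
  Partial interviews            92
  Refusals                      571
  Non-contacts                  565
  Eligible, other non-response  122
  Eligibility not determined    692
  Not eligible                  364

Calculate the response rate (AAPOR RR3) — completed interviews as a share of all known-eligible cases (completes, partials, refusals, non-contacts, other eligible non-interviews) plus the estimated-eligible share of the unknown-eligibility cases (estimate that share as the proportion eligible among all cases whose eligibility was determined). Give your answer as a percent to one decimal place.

27.3%

Top = 728
Determined eligible = 728 + 92 + 571 + 565 + 122 = 2078
e = 2078 / (2078 + 364) = 2078 / 2442 = 0.8509
Eligible share of unknowns = 0.8509 × 692 = 588.82
Base = 2078 + 588.82 = 2666.82
RR3 = 728 / 2666.82 = 0.2730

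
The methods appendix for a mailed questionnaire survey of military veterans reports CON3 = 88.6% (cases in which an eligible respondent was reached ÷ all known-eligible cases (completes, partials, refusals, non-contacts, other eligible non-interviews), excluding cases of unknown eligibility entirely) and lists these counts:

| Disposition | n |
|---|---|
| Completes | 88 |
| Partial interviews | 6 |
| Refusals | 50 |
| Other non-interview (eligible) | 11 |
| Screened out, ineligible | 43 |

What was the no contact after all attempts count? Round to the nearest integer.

20

Num → 88 + 6 + 50 + 11 = 155
CON3 = 155 / D = 0.886
D = 155 / 0.886 = 174.9
Remaining denominator categories sum to 155
no contact after all attempts = 174.9 − 155 ≈ 20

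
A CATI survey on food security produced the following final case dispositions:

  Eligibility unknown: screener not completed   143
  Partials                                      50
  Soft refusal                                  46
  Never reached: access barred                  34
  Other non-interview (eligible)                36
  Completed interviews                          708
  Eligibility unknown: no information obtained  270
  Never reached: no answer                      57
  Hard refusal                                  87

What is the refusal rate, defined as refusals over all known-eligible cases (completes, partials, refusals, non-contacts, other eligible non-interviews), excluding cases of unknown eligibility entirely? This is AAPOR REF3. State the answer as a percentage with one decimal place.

13.1%

Refusals = 87 + 46 = 133
Non-contacts = 57 + 34 = 91
Unknown if eligible = 143 + 270 = 413
Numerator: 133
Denom: 708 + 50 + 133 + 91 + 36 = 1018
REF3 = 133 / 1018 = 0.1306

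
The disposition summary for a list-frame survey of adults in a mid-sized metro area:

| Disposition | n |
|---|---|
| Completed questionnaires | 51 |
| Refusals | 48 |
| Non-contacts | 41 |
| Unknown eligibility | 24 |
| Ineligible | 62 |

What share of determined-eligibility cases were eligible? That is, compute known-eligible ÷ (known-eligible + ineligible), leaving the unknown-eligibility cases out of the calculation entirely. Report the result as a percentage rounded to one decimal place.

Known eligible = 51 + 48 + 41 = 140
e = 140 / (140 + 62) = 140 / 202 = 0.6931

69.3%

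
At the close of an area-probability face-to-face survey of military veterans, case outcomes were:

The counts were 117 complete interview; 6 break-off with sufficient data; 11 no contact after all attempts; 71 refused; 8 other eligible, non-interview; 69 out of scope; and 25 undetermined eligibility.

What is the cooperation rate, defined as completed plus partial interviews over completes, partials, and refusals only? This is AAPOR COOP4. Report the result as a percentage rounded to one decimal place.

63.4%

Top: 117 + 6 = 123
Denominator: 117 + 6 + 71 = 194
COOP4 = 123 / 194 = 0.6340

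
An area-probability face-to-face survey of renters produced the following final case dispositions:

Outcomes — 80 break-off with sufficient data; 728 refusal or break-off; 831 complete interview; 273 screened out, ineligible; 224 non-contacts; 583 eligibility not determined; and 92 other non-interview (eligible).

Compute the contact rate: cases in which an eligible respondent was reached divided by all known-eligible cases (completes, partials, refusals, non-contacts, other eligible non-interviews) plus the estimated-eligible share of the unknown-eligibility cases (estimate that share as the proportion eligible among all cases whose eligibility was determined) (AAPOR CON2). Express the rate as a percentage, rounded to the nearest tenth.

70.2%

Num: 831 + 80 + 728 + 92 = 1731
Eligible (known): 831 + 80 + 728 + 224 + 92 = 1955
e = 1955 / (1955 + 273) = 1955 / 2228 = 0.8775
Estimated eligible among unknowns: 0.8775 × 583 = 511.58
Denom: 1955 + 511.58 = 2466.58
CON2 = 1731 / 2466.58 = 0.7018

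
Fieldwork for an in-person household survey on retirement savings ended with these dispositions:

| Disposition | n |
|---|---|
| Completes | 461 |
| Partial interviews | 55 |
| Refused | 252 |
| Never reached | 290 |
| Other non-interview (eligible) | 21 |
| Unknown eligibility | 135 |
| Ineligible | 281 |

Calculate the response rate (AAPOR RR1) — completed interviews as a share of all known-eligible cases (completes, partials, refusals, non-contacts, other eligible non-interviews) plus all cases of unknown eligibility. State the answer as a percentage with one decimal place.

38.0%

Num = 461
Base = 461 + 55 + 252 + 290 + 21 + 135 = 1214
RR1 = 461 / 1214 = 0.3797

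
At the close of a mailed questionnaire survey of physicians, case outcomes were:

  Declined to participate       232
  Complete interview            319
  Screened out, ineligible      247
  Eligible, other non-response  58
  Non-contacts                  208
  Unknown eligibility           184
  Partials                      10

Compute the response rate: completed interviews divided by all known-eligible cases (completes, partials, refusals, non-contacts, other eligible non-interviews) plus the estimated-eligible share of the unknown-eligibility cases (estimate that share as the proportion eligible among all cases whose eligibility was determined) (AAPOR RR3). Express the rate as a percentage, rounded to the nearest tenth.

32.9%

Num → 319
Known eligible → 319 + 10 + 232 + 208 + 58 = 827
e = 827 / (827 + 247) = 827 / 1074 = 0.7700
Estimated eligible among unknowns → 0.7700 × 184 = 141.68
Denom → 827 + 141.68 = 968.68
RR3 = 319 / 968.68 = 0.3293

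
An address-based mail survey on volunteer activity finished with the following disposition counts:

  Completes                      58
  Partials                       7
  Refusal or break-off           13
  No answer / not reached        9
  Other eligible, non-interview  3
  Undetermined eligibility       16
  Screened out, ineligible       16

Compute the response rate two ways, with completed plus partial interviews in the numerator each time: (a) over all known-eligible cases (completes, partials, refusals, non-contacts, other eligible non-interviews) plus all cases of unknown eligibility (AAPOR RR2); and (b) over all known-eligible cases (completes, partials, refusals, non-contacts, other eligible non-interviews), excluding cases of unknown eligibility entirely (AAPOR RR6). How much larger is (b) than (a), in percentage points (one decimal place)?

Num = 58 + 7 = 65
Denom = 58 + 7 + 13 + 9 + 3 + 16 = 106
RR2 = 65 / 106 = 0.6132
Denom = 58 + 7 + 13 + 9 + 3 = 90
RR6 = 65 / 90 = 0.7222
Difference = 72.22 − 61.32 = 10.90 percentage points

10.9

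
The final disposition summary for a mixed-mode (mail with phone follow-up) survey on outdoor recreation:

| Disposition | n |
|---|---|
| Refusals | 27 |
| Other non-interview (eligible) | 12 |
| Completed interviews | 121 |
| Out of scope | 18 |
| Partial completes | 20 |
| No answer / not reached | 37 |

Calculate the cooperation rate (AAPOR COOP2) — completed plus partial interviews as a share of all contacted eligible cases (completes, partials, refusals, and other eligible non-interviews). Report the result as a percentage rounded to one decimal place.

78.3%

Num = 121 + 20 = 141
Denominator = 121 + 20 + 27 + 12 = 180
COOP2 = 141 / 180 = 0.7833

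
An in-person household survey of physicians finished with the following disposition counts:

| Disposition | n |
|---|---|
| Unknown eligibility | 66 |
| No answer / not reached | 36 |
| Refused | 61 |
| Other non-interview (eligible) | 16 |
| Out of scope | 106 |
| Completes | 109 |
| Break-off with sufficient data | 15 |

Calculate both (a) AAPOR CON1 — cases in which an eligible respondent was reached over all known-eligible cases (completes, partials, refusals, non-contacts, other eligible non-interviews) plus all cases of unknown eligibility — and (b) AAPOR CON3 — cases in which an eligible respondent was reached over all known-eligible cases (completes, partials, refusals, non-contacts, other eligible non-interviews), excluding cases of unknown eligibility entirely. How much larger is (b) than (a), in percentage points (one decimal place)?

18.5

Top = 109 + 15 + 61 + 16 = 201
Denominator = 109 + 15 + 61 + 36 + 16 + 66 = 303
CON1 = 201 / 303 = 0.6634
Denominator = 109 + 15 + 61 + 36 + 16 = 237
CON3 = 201 / 237 = 0.8481
Difference = 84.81 − 66.34 = 18.47 percentage points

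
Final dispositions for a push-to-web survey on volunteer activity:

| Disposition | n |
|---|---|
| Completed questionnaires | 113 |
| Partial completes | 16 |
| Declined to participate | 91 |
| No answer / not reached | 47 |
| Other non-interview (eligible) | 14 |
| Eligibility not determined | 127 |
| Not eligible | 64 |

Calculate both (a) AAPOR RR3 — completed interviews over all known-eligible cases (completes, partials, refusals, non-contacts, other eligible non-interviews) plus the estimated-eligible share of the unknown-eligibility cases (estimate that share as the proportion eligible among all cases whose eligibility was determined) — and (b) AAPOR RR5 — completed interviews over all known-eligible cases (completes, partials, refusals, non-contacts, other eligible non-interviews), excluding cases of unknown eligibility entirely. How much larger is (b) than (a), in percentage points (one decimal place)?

Num: 113
Determined eligible: 113 + 16 + 91 + 47 + 14 = 281
e = 281 / (281 + 64) = 281 / 345 = 0.8145
e × U: 0.8145 × 127 = 103.44
Base: 281 + 103.44 = 384.44
RR3 = 113 / 384.44 = 0.2939
Base: 113 + 16 + 91 + 47 + 14 = 281
RR5 = 113 / 281 = 0.4021
Difference = 40.21 − 29.39 = 10.82 percentage points

10.8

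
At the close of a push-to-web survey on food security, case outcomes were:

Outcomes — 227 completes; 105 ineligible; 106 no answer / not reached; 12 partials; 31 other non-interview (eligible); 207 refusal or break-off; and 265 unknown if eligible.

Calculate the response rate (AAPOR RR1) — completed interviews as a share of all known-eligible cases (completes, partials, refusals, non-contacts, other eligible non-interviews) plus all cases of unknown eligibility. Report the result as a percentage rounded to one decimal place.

Numerator → 227
Denom → 227 + 12 + 207 + 106 + 31 + 265 = 848
RR1 = 227 / 848 = 0.2677

26.8%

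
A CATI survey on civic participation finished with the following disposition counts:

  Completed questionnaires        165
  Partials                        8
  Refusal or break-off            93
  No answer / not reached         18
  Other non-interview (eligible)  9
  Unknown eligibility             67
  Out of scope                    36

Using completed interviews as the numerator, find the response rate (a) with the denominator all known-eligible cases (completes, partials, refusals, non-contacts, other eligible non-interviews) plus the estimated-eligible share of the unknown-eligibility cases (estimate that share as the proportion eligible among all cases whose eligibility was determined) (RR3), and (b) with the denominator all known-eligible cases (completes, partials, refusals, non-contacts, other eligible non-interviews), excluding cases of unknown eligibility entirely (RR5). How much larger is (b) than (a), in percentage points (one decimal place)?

Numerator: 165
Known eligible: 165 + 8 + 93 + 18 + 9 = 293
e = 293 / (293 + 36) = 293 / 329 = 0.8906
e × U: 0.8906 × 67 = 59.67
Denominator: 293 + 59.67 = 352.67
RR3 = 165 / 352.67 = 0.4679
Denominator: 165 + 8 + 93 + 18 + 9 = 293
RR5 = 165 / 293 = 0.5631
Difference = 56.31 − 46.79 = 9.52 percentage points

9.5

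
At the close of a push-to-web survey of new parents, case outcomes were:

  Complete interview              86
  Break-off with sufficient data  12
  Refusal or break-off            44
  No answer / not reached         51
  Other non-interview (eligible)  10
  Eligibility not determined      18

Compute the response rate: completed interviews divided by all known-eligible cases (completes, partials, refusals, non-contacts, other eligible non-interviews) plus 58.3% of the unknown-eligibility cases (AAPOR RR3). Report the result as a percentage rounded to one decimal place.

40.3%

Numerator = 86
Eligible (known) = 86 + 12 + 44 + 51 + 10 = 203
Estimated eligible among unknowns = 0.5830 × 18 = 10.49
Denom = 203 + 10.49 = 213.49
RR3 = 86 / 213.49 = 0.4028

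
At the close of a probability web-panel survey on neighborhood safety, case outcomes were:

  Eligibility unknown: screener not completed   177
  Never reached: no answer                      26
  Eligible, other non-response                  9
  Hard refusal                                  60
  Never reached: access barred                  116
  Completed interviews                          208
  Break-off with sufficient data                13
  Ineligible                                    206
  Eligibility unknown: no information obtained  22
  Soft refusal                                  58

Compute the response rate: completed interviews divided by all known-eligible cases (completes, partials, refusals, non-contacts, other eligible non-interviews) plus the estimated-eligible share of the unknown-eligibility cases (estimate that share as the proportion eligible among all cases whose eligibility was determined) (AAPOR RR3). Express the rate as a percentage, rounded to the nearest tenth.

33.0%

Refused = 60 + 58 = 118
No contact after all attempts = 26 + 116 = 142
Undetermined eligibility = 177 + 22 = 199
Num: 208
Eligible (known): 208 + 13 + 118 + 142 + 9 = 490
e = 490 / (490 + 206) = 490 / 696 = 0.7040
Estimated eligible among unknowns: 0.7040 × 199 = 140.10
Base: 490 + 140.10 = 630.10
RR3 = 208 / 630.10 = 0.3301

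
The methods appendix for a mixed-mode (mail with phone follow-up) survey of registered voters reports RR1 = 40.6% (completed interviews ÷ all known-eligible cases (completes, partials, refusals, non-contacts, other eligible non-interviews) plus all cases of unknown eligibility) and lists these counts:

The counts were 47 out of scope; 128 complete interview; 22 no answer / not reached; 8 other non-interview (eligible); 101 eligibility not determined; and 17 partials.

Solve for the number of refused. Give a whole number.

RR1 = 128 / D = 0.406
D = 128 / 0.406 = 315.3
Other denominator terms total 276
refused = 315.3 − 276 ≈ 39

39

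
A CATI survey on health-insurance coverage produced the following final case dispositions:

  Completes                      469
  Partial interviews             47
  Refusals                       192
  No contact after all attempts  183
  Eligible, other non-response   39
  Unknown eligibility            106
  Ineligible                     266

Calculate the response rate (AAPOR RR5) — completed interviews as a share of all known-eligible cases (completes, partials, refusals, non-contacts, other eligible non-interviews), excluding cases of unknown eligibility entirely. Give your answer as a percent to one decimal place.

Numerator: 469
Denom: 469 + 47 + 192 + 183 + 39 = 930
RR5 = 469 / 930 = 0.5043

50.4%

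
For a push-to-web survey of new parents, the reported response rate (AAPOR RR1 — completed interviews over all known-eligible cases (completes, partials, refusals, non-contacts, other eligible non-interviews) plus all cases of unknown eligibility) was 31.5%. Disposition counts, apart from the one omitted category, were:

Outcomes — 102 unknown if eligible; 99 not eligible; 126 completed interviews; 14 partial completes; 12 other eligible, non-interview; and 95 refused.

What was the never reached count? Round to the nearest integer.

RR1 = 126 / D = 0.315
D = 126 / 0.315 = 400.0
Remaining denominator categories sum to 349
never reached = 400.0 − 349 ≈ 51

51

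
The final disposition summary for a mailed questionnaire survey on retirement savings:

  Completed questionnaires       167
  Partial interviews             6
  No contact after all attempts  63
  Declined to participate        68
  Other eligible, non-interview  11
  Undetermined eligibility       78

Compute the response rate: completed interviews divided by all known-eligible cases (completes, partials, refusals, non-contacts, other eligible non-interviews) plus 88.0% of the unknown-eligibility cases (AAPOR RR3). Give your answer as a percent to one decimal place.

43.5%

Numerator → 167
Determined eligible → 167 + 6 + 68 + 63 + 11 = 315
Eligible share of unknowns → 0.8800 × 78 = 68.64
Denom → 315 + 68.64 = 383.64
RR3 = 167 / 383.64 = 0.4353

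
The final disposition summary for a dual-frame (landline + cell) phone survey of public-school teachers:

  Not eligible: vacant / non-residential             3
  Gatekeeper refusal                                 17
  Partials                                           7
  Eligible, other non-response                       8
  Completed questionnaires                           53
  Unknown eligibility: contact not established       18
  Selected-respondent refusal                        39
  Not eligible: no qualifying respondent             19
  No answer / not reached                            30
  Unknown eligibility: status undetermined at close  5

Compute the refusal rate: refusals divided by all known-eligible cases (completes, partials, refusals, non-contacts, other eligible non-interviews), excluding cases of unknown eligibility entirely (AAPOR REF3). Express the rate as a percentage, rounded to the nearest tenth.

36.4%

Refused = 17 + 39 = 56
Unknown if eligible = 18 + 5 = 23
Not eligible = 19 + 3 = 22
Numerator → 56
Denom → 53 + 7 + 56 + 30 + 8 = 154
REF3 = 56 / 154 = 0.3636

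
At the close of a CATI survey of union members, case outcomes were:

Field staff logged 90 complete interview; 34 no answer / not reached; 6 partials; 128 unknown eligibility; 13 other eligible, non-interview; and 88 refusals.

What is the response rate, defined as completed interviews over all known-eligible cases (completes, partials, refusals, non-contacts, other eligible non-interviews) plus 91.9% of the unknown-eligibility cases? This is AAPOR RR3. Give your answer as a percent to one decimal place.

25.8%

Top: 90
Eligible (known): 90 + 6 + 88 + 34 + 13 = 231
Estimated eligible among unknowns: 0.9190 × 128 = 117.63
Denominator: 231 + 117.63 = 348.63
RR3 = 90 / 348.63 = 0.2582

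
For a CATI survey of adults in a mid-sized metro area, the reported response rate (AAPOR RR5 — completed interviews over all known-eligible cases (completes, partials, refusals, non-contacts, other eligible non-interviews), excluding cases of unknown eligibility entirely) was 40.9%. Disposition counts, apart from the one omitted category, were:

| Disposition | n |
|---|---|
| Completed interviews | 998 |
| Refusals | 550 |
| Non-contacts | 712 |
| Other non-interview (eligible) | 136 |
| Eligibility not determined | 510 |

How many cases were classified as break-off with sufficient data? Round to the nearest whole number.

44

RR5 = 998 / D = 0.409
D = 998 / 0.409 = 2440.1
Other denominator terms total 2396
break-off with sufficient data = 2440.1 − 2396 ≈ 44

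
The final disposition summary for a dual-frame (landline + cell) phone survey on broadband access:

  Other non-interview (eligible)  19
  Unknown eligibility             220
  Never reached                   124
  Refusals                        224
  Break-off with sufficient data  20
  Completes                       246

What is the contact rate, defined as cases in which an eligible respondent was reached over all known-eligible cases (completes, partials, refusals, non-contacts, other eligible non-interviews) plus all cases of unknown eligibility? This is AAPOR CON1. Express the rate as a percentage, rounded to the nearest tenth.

Num = 246 + 20 + 224 + 19 = 509
Denominator = 246 + 20 + 224 + 124 + 19 + 220 = 853
CON1 = 509 / 853 = 0.5967

59.7%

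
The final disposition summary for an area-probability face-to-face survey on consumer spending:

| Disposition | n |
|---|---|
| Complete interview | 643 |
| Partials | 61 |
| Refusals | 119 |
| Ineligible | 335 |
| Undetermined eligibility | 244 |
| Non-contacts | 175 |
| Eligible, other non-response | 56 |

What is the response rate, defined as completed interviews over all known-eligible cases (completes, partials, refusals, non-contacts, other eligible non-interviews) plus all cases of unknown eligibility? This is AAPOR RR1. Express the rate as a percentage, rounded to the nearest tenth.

Top: 643
Base: 643 + 61 + 119 + 175 + 56 + 244 = 1298
RR1 = 643 / 1298 = 0.4954

49.5%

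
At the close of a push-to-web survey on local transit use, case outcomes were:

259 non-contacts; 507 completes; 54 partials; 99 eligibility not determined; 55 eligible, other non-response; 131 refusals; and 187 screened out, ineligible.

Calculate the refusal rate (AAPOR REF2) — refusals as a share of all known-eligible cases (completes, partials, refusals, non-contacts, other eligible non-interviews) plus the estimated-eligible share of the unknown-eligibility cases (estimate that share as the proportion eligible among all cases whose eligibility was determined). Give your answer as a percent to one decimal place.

12.0%

Top: 131
Eligible (known): 507 + 54 + 131 + 259 + 55 = 1006
e = 1006 / (1006 + 187) = 1006 / 1193 = 0.8433
Eligible share of unknowns: 0.8433 × 99 = 83.49
Denom: 1006 + 83.49 = 1089.49
REF2 = 131 / 1089.49 = 0.1202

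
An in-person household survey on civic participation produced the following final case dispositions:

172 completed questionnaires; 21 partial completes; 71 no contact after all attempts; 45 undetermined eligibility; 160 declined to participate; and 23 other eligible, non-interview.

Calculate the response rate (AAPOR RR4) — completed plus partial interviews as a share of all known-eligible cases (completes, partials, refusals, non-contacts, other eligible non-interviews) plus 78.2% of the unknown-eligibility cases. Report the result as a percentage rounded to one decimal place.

40.0%

Top → 172 + 21 = 193
Determined eligible → 172 + 21 + 160 + 71 + 23 = 447
Estimated eligible among unknowns → 0.7820 × 45 = 35.19
Denom → 447 + 35.19 = 482.19
RR4 = 193 / 482.19 = 0.4003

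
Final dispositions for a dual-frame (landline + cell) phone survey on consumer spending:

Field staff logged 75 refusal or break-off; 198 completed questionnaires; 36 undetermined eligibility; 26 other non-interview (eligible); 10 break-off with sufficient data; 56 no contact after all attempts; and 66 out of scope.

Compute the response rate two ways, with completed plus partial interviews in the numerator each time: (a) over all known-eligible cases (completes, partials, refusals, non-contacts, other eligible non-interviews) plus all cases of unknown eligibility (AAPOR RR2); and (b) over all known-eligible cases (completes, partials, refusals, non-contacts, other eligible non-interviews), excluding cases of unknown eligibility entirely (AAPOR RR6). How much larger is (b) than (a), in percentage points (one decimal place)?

Num = 198 + 10 = 208
Base = 198 + 10 + 75 + 56 + 26 + 36 = 401
RR2 = 208 / 401 = 0.5187
Base = 198 + 10 + 75 + 56 + 26 = 365
RR6 = 208 / 365 = 0.5699
Difference = 56.99 − 51.87 = 5.12 percentage points

5.1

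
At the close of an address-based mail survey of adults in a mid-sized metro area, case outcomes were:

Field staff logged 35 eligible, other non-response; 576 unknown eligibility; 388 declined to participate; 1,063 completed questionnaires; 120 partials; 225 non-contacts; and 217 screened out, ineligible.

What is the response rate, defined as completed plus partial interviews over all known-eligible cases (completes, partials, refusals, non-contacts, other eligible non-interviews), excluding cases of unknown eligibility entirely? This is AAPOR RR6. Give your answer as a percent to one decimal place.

64.6%

Top = 1063 + 120 = 1183
Denom = 1063 + 120 + 388 + 225 + 35 = 1831
RR6 = 1183 / 1831 = 0.6461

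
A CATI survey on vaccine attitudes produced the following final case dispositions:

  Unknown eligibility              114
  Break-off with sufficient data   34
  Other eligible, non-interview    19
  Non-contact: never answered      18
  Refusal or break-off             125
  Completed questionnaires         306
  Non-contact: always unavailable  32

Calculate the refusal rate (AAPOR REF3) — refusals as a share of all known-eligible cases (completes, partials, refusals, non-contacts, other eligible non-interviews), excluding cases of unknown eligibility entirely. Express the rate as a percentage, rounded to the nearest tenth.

Never reached = 18 + 32 = 50
Numerator = 125
Denominator = 306 + 34 + 125 + 50 + 19 = 534
REF3 = 125 / 534 = 0.2341

23.4%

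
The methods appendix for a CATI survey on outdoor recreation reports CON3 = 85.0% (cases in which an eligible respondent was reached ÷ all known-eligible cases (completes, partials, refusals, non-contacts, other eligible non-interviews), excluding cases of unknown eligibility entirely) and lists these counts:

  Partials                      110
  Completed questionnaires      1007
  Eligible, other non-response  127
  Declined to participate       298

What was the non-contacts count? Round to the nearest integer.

Num: 1007 + 110 + 298 + 127 = 1542
CON3 = 1542 / D = 0.850
D = 1542 / 0.850 = 1814.1
Other denominator terms total 1542
non-contacts = 1814.1 − 1542 ≈ 272

272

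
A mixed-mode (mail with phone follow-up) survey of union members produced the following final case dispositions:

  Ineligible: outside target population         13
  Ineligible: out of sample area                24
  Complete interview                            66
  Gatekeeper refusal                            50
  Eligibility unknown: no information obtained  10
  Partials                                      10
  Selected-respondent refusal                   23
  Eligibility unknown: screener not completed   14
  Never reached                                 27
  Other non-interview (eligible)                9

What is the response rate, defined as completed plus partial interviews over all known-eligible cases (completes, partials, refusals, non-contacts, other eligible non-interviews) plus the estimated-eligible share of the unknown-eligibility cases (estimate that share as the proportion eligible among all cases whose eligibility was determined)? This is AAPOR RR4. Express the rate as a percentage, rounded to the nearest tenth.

37.1%

Declined to participate = 50 + 23 = 73
Eligibility not determined = 14 + 10 = 24
Out of scope = 13 + 24 = 37
Top: 66 + 10 = 76
Eligible (known): 66 + 10 + 73 + 27 + 9 = 185
e = 185 / (185 + 37) = 185 / 222 = 0.8333
Eligible share of unknowns: 0.8333 × 24 = 20.00
Denom: 185 + 20.00 = 205.00
RR4 = 76 / 205.00 = 0.3707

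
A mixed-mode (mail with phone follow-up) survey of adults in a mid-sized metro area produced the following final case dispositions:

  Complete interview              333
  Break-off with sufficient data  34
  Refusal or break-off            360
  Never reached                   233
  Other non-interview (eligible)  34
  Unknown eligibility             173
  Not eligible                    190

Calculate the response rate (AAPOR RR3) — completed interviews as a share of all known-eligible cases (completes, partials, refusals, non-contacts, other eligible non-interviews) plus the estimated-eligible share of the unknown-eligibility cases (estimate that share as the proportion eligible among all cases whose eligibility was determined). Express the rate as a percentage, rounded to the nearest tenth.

Num → 333
Known eligible → 333 + 34 + 360 + 233 + 34 = 994
e = 994 / (994 + 190) = 994 / 1184 = 0.8395
Eligible share of unknowns → 0.8395 × 173 = 145.23
Base → 994 + 145.23 = 1139.23
RR3 = 333 / 1139.23 = 0.2923

29.2%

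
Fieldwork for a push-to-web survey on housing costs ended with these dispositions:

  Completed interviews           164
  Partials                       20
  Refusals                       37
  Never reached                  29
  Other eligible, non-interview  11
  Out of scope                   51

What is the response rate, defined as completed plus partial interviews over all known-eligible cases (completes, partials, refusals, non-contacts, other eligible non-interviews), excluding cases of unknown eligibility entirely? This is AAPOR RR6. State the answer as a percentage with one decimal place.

Top = 164 + 20 = 184
Denom = 164 + 20 + 37 + 29 + 11 = 261
RR6 = 184 / 261 = 0.7050

70.5%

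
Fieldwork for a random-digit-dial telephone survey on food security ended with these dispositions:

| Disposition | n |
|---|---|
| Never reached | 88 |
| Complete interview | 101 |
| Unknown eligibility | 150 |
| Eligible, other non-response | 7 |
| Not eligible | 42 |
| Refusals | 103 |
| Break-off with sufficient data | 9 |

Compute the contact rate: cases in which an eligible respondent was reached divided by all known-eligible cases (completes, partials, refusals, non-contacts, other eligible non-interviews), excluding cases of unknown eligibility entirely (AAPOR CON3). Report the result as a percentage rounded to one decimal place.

Numerator: 101 + 9 + 103 + 7 = 220
Base: 101 + 9 + 103 + 88 + 7 = 308
CON3 = 220 / 308 = 0.7143

71.4%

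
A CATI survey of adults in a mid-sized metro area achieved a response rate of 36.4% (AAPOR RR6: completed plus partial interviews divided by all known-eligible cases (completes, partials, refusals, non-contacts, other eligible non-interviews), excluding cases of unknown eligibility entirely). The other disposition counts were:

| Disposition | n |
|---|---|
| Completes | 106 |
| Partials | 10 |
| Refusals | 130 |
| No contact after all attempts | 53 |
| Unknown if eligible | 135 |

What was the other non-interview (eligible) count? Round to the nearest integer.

Top → 106 + 10 = 116
RR6 = 116 / D = 0.364
D = 116 / 0.364 = 318.7
Rest of base = 299
other non-interview (eligible) = 318.7 − 299 ≈ 20

20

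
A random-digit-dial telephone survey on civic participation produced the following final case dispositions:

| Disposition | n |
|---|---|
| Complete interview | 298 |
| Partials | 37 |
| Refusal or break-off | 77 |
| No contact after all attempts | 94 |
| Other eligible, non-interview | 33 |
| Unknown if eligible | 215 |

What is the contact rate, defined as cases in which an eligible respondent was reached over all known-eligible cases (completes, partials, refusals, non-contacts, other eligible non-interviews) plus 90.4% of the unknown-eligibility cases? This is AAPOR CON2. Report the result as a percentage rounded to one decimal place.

60.7%

Top = 298 + 37 + 77 + 33 = 445
Known eligible = 298 + 37 + 77 + 94 + 33 = 539
e × U = 0.9040 × 215 = 194.36
Denom = 539 + 194.36 = 733.36
CON2 = 445 / 733.36 = 0.6068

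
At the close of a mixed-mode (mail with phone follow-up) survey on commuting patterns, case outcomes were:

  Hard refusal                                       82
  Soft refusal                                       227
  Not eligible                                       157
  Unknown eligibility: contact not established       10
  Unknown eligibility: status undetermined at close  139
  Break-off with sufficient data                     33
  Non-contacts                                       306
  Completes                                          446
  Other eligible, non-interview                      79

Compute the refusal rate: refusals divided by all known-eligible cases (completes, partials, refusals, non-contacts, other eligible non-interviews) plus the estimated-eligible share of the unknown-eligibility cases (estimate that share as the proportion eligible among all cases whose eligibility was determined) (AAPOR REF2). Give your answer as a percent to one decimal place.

23.7%

Refusal or break-off = 82 + 227 = 309
Undetermined eligibility = 10 + 139 = 149
Num: 309
Eligible (known): 446 + 33 + 309 + 306 + 79 = 1173
e = 1173 / (1173 + 157) = 1173 / 1330 = 0.8820
Eligible share of unknowns: 0.8820 × 149 = 131.42
Base: 1173 + 131.42 = 1304.42
REF2 = 309 / 1304.42 = 0.2369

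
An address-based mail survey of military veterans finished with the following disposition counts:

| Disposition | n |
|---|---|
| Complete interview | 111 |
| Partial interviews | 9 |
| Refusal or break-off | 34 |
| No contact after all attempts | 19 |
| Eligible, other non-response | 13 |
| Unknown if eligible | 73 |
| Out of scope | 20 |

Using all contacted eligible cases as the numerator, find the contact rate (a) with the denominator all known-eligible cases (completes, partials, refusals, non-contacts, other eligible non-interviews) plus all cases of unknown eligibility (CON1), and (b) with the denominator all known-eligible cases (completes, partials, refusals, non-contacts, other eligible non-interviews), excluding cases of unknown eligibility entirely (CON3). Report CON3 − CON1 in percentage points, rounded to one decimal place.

Num = 111 + 9 + 34 + 13 = 167
Denom = 111 + 9 + 34 + 19 + 13 + 73 = 259
CON1 = 167 / 259 = 0.6448
Denom = 111 + 9 + 34 + 19 + 13 = 186
CON3 = 167 / 186 = 0.8978
Difference = 89.78 − 64.48 = 25.30 percentage points

25.3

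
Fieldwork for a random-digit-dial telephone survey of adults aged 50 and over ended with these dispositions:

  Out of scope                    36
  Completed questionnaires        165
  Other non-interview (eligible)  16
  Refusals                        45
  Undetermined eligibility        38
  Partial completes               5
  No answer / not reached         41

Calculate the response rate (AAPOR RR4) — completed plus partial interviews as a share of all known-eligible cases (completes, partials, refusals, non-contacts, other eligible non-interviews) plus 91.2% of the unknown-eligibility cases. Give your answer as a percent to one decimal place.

Num → 165 + 5 = 170
Eligible (known) → 165 + 5 + 45 + 41 + 16 = 272
Eligible share of unknowns → 0.9120 × 38 = 34.66
Base → 272 + 34.66 = 306.66
RR4 = 170 / 306.66 = 0.5544

55.4%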